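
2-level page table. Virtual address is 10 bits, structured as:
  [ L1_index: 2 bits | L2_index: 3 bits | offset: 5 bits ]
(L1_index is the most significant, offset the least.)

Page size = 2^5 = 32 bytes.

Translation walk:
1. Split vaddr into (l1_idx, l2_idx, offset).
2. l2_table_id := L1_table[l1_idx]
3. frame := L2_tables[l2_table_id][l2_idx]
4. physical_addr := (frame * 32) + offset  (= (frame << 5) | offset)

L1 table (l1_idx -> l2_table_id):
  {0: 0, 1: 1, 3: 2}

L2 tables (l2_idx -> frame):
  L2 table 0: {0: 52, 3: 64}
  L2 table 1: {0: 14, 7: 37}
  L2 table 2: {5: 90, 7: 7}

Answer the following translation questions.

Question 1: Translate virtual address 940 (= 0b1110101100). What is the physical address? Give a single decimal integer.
vaddr = 940 = 0b1110101100
Split: l1_idx=3, l2_idx=5, offset=12
L1[3] = 2
L2[2][5] = 90
paddr = 90 * 32 + 12 = 2892

Answer: 2892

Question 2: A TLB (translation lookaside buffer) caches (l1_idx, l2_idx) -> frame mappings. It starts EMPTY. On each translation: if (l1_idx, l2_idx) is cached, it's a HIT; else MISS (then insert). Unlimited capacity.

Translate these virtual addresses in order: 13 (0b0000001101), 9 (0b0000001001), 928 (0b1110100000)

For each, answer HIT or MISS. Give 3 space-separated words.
vaddr=13: (0,0) not in TLB -> MISS, insert
vaddr=9: (0,0) in TLB -> HIT
vaddr=928: (3,5) not in TLB -> MISS, insert

Answer: MISS HIT MISS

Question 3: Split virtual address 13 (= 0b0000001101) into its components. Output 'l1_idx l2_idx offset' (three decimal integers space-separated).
vaddr = 13 = 0b0000001101
  top 2 bits -> l1_idx = 0
  next 3 bits -> l2_idx = 0
  bottom 5 bits -> offset = 13

Answer: 0 0 13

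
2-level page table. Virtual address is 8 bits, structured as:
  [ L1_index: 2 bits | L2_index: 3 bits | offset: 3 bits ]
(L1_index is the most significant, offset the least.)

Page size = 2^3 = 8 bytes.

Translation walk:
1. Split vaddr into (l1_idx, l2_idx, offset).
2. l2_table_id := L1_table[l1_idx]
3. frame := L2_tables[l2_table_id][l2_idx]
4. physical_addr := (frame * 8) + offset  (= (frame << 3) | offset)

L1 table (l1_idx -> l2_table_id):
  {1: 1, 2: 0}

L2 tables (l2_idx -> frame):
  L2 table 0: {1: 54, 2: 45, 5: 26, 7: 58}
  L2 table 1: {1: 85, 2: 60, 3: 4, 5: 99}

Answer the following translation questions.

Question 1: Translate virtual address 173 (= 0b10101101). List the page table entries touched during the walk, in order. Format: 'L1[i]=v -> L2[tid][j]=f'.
vaddr = 173 = 0b10101101
Split: l1_idx=2, l2_idx=5, offset=5

Answer: L1[2]=0 -> L2[0][5]=26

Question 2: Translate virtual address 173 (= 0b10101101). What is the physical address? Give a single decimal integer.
vaddr = 173 = 0b10101101
Split: l1_idx=2, l2_idx=5, offset=5
L1[2] = 0
L2[0][5] = 26
paddr = 26 * 8 + 5 = 213

Answer: 213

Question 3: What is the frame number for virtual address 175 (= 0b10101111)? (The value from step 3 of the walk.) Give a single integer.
Answer: 26

Derivation:
vaddr = 175: l1_idx=2, l2_idx=5
L1[2] = 0; L2[0][5] = 26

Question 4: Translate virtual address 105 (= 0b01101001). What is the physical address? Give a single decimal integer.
vaddr = 105 = 0b01101001
Split: l1_idx=1, l2_idx=5, offset=1
L1[1] = 1
L2[1][5] = 99
paddr = 99 * 8 + 1 = 793

Answer: 793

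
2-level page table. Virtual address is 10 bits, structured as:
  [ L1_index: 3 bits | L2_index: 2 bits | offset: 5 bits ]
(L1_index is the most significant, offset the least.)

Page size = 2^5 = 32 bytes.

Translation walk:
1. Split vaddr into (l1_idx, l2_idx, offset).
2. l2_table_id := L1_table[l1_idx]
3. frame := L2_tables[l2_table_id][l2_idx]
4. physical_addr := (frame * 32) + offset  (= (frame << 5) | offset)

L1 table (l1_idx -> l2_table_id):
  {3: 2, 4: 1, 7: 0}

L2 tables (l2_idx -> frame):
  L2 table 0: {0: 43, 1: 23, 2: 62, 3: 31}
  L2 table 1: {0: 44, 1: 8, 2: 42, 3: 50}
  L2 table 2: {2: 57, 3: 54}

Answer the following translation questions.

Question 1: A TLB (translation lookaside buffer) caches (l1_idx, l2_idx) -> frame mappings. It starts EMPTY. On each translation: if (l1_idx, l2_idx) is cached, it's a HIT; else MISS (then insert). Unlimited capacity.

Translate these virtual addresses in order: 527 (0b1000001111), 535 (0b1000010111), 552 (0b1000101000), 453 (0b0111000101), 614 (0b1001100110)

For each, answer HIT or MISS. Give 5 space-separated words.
Answer: MISS HIT MISS MISS MISS

Derivation:
vaddr=527: (4,0) not in TLB -> MISS, insert
vaddr=535: (4,0) in TLB -> HIT
vaddr=552: (4,1) not in TLB -> MISS, insert
vaddr=453: (3,2) not in TLB -> MISS, insert
vaddr=614: (4,3) not in TLB -> MISS, insert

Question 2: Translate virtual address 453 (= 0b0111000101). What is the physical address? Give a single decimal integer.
Answer: 1829

Derivation:
vaddr = 453 = 0b0111000101
Split: l1_idx=3, l2_idx=2, offset=5
L1[3] = 2
L2[2][2] = 57
paddr = 57 * 32 + 5 = 1829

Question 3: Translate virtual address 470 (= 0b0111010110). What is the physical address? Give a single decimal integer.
Answer: 1846

Derivation:
vaddr = 470 = 0b0111010110
Split: l1_idx=3, l2_idx=2, offset=22
L1[3] = 2
L2[2][2] = 57
paddr = 57 * 32 + 22 = 1846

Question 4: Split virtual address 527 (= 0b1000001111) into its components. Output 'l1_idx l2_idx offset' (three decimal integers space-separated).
vaddr = 527 = 0b1000001111
  top 3 bits -> l1_idx = 4
  next 2 bits -> l2_idx = 0
  bottom 5 bits -> offset = 15

Answer: 4 0 15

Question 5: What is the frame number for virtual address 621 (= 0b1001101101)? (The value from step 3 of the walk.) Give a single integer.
Answer: 50

Derivation:
vaddr = 621: l1_idx=4, l2_idx=3
L1[4] = 1; L2[1][3] = 50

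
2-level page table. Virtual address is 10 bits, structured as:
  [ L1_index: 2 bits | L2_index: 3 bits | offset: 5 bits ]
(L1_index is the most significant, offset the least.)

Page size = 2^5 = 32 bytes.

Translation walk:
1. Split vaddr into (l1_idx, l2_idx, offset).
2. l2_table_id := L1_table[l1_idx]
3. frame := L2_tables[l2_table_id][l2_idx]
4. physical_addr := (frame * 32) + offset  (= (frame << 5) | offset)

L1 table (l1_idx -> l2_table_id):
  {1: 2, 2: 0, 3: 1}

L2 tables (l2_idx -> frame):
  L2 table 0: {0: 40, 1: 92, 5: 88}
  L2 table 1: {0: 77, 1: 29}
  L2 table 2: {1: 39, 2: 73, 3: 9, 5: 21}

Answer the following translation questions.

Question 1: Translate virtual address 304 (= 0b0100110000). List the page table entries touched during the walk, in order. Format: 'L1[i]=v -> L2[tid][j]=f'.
Answer: L1[1]=2 -> L2[2][1]=39

Derivation:
vaddr = 304 = 0b0100110000
Split: l1_idx=1, l2_idx=1, offset=16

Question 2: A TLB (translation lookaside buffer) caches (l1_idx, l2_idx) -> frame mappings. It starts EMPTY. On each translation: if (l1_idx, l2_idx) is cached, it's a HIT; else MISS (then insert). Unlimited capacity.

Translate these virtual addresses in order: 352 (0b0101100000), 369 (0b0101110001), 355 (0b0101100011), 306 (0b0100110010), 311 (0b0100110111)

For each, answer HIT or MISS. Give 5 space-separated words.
vaddr=352: (1,3) not in TLB -> MISS, insert
vaddr=369: (1,3) in TLB -> HIT
vaddr=355: (1,3) in TLB -> HIT
vaddr=306: (1,1) not in TLB -> MISS, insert
vaddr=311: (1,1) in TLB -> HIT

Answer: MISS HIT HIT MISS HIT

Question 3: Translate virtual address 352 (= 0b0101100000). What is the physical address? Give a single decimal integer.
Answer: 288

Derivation:
vaddr = 352 = 0b0101100000
Split: l1_idx=1, l2_idx=3, offset=0
L1[1] = 2
L2[2][3] = 9
paddr = 9 * 32 + 0 = 288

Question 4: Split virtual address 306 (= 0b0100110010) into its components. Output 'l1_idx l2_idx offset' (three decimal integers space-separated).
Answer: 1 1 18

Derivation:
vaddr = 306 = 0b0100110010
  top 2 bits -> l1_idx = 1
  next 3 bits -> l2_idx = 1
  bottom 5 bits -> offset = 18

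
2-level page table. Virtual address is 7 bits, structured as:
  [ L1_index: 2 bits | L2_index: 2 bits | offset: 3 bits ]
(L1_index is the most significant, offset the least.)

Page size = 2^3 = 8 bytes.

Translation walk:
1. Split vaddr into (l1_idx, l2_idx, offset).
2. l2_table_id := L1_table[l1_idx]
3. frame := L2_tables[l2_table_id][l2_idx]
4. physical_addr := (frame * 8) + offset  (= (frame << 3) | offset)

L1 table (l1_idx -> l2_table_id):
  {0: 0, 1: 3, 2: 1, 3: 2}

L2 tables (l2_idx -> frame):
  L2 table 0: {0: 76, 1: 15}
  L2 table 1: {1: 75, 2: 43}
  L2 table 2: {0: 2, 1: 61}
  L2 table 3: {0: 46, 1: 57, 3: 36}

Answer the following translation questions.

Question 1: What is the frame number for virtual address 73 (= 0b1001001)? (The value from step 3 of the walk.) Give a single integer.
Answer: 75

Derivation:
vaddr = 73: l1_idx=2, l2_idx=1
L1[2] = 1; L2[1][1] = 75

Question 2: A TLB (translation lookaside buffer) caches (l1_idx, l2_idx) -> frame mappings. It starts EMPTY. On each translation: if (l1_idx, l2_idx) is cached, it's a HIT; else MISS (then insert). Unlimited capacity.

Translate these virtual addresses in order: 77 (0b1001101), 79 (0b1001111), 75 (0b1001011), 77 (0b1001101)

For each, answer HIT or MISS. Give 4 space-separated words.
Answer: MISS HIT HIT HIT

Derivation:
vaddr=77: (2,1) not in TLB -> MISS, insert
vaddr=79: (2,1) in TLB -> HIT
vaddr=75: (2,1) in TLB -> HIT
vaddr=77: (2,1) in TLB -> HIT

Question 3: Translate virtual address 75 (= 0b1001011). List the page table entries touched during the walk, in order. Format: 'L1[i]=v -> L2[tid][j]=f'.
Answer: L1[2]=1 -> L2[1][1]=75

Derivation:
vaddr = 75 = 0b1001011
Split: l1_idx=2, l2_idx=1, offset=3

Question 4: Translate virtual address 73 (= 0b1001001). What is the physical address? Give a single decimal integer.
vaddr = 73 = 0b1001001
Split: l1_idx=2, l2_idx=1, offset=1
L1[2] = 1
L2[1][1] = 75
paddr = 75 * 8 + 1 = 601

Answer: 601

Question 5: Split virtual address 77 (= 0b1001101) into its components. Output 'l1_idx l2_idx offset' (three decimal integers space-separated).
Answer: 2 1 5

Derivation:
vaddr = 77 = 0b1001101
  top 2 bits -> l1_idx = 2
  next 2 bits -> l2_idx = 1
  bottom 3 bits -> offset = 5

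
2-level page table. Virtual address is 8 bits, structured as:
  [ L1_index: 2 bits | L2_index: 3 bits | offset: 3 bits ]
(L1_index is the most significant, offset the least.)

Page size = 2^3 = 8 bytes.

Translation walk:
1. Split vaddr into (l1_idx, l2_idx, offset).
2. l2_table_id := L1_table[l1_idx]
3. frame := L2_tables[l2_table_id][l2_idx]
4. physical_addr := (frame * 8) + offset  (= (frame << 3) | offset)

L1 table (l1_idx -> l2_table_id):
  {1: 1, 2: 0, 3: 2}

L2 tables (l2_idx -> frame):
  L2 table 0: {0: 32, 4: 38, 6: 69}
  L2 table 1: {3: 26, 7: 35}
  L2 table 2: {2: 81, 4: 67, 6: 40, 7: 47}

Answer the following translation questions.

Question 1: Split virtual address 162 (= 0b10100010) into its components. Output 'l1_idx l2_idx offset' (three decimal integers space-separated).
vaddr = 162 = 0b10100010
  top 2 bits -> l1_idx = 2
  next 3 bits -> l2_idx = 4
  bottom 3 bits -> offset = 2

Answer: 2 4 2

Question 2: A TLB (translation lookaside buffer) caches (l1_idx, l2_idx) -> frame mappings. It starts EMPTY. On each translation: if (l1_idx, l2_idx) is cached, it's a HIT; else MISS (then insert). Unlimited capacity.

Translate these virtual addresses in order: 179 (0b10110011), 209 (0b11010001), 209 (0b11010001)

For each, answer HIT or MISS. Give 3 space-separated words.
Answer: MISS MISS HIT

Derivation:
vaddr=179: (2,6) not in TLB -> MISS, insert
vaddr=209: (3,2) not in TLB -> MISS, insert
vaddr=209: (3,2) in TLB -> HIT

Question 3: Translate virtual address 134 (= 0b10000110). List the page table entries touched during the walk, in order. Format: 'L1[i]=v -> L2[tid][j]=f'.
Answer: L1[2]=0 -> L2[0][0]=32

Derivation:
vaddr = 134 = 0b10000110
Split: l1_idx=2, l2_idx=0, offset=6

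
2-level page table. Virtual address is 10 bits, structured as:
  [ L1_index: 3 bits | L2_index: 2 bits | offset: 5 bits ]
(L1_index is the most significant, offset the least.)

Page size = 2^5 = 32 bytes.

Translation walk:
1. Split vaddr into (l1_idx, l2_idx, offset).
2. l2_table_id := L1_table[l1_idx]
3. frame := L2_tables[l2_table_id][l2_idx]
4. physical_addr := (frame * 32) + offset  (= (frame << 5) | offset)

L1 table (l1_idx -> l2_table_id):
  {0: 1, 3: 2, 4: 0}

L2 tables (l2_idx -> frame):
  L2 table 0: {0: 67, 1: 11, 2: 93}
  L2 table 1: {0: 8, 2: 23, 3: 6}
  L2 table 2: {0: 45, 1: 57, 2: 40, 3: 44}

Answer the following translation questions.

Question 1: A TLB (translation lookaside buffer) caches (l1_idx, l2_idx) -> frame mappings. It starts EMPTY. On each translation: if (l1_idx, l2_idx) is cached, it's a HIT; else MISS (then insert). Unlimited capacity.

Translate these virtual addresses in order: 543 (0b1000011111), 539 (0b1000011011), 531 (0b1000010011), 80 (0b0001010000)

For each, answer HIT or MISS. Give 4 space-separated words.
vaddr=543: (4,0) not in TLB -> MISS, insert
vaddr=539: (4,0) in TLB -> HIT
vaddr=531: (4,0) in TLB -> HIT
vaddr=80: (0,2) not in TLB -> MISS, insert

Answer: MISS HIT HIT MISS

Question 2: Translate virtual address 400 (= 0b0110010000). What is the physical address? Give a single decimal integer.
Answer: 1456

Derivation:
vaddr = 400 = 0b0110010000
Split: l1_idx=3, l2_idx=0, offset=16
L1[3] = 2
L2[2][0] = 45
paddr = 45 * 32 + 16 = 1456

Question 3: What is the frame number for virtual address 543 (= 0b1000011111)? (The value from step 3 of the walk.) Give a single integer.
vaddr = 543: l1_idx=4, l2_idx=0
L1[4] = 0; L2[0][0] = 67

Answer: 67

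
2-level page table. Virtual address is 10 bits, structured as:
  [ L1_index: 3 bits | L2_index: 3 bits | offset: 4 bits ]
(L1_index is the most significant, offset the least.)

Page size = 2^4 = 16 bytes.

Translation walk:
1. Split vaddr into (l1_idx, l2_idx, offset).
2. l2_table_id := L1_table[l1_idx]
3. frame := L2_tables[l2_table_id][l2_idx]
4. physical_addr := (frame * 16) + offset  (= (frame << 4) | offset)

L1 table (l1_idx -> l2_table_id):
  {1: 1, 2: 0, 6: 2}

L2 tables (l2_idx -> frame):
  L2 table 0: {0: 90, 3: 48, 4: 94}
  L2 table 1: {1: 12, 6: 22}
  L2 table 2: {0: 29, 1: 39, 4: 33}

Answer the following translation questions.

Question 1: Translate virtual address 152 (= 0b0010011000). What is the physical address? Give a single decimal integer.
Answer: 200

Derivation:
vaddr = 152 = 0b0010011000
Split: l1_idx=1, l2_idx=1, offset=8
L1[1] = 1
L2[1][1] = 12
paddr = 12 * 16 + 8 = 200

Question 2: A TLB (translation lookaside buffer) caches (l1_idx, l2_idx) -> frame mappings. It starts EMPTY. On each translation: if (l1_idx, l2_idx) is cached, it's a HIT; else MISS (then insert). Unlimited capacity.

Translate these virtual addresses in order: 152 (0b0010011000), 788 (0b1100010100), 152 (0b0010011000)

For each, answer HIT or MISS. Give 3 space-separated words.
Answer: MISS MISS HIT

Derivation:
vaddr=152: (1,1) not in TLB -> MISS, insert
vaddr=788: (6,1) not in TLB -> MISS, insert
vaddr=152: (1,1) in TLB -> HIT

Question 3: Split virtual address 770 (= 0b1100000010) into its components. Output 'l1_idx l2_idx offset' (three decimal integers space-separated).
Answer: 6 0 2

Derivation:
vaddr = 770 = 0b1100000010
  top 3 bits -> l1_idx = 6
  next 3 bits -> l2_idx = 0
  bottom 4 bits -> offset = 2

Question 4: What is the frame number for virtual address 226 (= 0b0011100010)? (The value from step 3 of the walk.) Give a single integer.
vaddr = 226: l1_idx=1, l2_idx=6
L1[1] = 1; L2[1][6] = 22

Answer: 22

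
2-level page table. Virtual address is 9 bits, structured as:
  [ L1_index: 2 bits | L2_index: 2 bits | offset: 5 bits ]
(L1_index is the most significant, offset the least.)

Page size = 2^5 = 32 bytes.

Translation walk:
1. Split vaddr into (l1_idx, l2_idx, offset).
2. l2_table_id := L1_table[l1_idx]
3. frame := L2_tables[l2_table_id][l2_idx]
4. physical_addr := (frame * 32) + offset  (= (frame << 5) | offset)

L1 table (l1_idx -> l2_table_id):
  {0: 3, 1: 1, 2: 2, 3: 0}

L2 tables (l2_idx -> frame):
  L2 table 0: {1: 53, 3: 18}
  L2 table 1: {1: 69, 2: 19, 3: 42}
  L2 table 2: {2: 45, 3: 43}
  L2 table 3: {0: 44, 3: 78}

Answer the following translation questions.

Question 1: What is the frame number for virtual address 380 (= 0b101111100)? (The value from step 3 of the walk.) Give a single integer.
vaddr = 380: l1_idx=2, l2_idx=3
L1[2] = 2; L2[2][3] = 43

Answer: 43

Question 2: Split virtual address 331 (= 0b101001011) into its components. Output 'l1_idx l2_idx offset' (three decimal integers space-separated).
vaddr = 331 = 0b101001011
  top 2 bits -> l1_idx = 2
  next 2 bits -> l2_idx = 2
  bottom 5 bits -> offset = 11

Answer: 2 2 11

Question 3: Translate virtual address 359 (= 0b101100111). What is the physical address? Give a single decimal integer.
Answer: 1383

Derivation:
vaddr = 359 = 0b101100111
Split: l1_idx=2, l2_idx=3, offset=7
L1[2] = 2
L2[2][3] = 43
paddr = 43 * 32 + 7 = 1383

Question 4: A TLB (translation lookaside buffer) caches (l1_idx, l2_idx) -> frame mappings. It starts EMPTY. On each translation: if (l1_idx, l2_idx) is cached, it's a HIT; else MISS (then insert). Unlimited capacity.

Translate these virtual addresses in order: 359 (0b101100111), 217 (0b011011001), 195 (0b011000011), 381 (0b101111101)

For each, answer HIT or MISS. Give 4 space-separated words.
Answer: MISS MISS HIT HIT

Derivation:
vaddr=359: (2,3) not in TLB -> MISS, insert
vaddr=217: (1,2) not in TLB -> MISS, insert
vaddr=195: (1,2) in TLB -> HIT
vaddr=381: (2,3) in TLB -> HIT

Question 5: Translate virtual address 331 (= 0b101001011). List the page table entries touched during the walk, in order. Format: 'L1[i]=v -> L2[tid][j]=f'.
Answer: L1[2]=2 -> L2[2][2]=45

Derivation:
vaddr = 331 = 0b101001011
Split: l1_idx=2, l2_idx=2, offset=11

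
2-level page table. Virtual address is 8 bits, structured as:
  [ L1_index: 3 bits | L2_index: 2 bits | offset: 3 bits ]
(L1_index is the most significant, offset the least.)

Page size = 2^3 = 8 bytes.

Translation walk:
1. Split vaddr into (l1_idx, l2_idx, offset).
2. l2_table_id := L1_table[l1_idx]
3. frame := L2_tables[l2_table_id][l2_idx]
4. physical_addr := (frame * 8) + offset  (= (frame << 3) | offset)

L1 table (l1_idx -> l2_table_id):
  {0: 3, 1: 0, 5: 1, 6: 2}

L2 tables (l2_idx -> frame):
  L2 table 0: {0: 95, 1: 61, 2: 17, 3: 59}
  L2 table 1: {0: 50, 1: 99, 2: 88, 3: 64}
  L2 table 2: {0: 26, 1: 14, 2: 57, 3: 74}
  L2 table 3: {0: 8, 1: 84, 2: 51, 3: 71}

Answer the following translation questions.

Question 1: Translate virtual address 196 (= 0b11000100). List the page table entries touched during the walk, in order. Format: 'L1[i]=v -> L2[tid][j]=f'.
Answer: L1[6]=2 -> L2[2][0]=26

Derivation:
vaddr = 196 = 0b11000100
Split: l1_idx=6, l2_idx=0, offset=4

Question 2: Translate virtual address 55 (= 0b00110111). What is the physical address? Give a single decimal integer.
vaddr = 55 = 0b00110111
Split: l1_idx=1, l2_idx=2, offset=7
L1[1] = 0
L2[0][2] = 17
paddr = 17 * 8 + 7 = 143

Answer: 143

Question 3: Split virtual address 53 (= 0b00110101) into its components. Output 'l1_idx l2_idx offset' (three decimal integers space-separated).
Answer: 1 2 5

Derivation:
vaddr = 53 = 0b00110101
  top 3 bits -> l1_idx = 1
  next 2 bits -> l2_idx = 2
  bottom 3 bits -> offset = 5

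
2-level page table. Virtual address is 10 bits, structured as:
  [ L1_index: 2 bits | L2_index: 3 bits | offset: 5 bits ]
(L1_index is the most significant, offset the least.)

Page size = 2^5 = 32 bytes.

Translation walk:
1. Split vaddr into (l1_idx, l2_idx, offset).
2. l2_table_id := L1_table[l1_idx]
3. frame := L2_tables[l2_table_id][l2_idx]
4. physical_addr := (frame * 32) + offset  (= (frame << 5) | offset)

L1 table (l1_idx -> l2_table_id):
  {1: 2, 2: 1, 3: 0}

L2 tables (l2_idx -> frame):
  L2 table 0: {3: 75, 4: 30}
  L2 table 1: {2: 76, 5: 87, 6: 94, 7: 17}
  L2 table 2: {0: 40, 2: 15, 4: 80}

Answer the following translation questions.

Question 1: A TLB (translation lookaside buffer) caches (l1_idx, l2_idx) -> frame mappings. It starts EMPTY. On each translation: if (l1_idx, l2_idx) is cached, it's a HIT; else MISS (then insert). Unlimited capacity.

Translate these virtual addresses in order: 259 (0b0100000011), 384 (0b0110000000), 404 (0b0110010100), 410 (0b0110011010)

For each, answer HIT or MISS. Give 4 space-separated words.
vaddr=259: (1,0) not in TLB -> MISS, insert
vaddr=384: (1,4) not in TLB -> MISS, insert
vaddr=404: (1,4) in TLB -> HIT
vaddr=410: (1,4) in TLB -> HIT

Answer: MISS MISS HIT HIT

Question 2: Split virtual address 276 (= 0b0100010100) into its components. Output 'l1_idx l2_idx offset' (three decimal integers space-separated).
vaddr = 276 = 0b0100010100
  top 2 bits -> l1_idx = 1
  next 3 bits -> l2_idx = 0
  bottom 5 bits -> offset = 20

Answer: 1 0 20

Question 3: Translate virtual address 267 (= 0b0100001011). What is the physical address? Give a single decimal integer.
vaddr = 267 = 0b0100001011
Split: l1_idx=1, l2_idx=0, offset=11
L1[1] = 2
L2[2][0] = 40
paddr = 40 * 32 + 11 = 1291

Answer: 1291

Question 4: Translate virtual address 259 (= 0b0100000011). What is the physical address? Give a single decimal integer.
vaddr = 259 = 0b0100000011
Split: l1_idx=1, l2_idx=0, offset=3
L1[1] = 2
L2[2][0] = 40
paddr = 40 * 32 + 3 = 1283

Answer: 1283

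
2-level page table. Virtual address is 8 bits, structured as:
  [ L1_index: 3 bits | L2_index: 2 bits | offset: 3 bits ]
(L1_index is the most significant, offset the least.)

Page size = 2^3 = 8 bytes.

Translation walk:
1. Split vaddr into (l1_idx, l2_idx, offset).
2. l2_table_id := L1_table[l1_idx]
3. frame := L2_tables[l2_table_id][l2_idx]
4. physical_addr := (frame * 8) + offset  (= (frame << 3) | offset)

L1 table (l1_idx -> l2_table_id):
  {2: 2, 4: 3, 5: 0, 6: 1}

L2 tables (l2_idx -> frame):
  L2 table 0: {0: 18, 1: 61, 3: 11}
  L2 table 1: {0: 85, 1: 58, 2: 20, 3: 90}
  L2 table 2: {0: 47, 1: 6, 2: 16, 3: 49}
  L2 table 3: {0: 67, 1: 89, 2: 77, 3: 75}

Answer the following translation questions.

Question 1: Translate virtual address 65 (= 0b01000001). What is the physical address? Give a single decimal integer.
Answer: 377

Derivation:
vaddr = 65 = 0b01000001
Split: l1_idx=2, l2_idx=0, offset=1
L1[2] = 2
L2[2][0] = 47
paddr = 47 * 8 + 1 = 377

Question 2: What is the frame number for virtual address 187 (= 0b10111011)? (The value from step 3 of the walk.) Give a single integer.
Answer: 11

Derivation:
vaddr = 187: l1_idx=5, l2_idx=3
L1[5] = 0; L2[0][3] = 11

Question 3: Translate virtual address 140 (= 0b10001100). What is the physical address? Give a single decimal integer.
vaddr = 140 = 0b10001100
Split: l1_idx=4, l2_idx=1, offset=4
L1[4] = 3
L2[3][1] = 89
paddr = 89 * 8 + 4 = 716

Answer: 716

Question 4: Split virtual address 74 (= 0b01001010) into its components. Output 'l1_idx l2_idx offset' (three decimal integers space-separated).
vaddr = 74 = 0b01001010
  top 3 bits -> l1_idx = 2
  next 2 bits -> l2_idx = 1
  bottom 3 bits -> offset = 2

Answer: 2 1 2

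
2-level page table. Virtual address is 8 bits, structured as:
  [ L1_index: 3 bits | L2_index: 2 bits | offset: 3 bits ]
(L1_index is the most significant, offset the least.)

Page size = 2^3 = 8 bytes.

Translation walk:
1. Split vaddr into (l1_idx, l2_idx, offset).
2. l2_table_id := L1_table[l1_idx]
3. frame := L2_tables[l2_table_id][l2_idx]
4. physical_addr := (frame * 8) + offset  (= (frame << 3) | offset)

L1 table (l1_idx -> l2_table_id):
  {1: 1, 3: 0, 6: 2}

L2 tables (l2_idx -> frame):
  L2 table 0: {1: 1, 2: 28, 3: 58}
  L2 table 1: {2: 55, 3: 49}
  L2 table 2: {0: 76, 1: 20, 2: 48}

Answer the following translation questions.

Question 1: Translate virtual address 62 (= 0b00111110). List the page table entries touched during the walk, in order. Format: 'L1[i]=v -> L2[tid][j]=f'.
Answer: L1[1]=1 -> L2[1][3]=49

Derivation:
vaddr = 62 = 0b00111110
Split: l1_idx=1, l2_idx=3, offset=6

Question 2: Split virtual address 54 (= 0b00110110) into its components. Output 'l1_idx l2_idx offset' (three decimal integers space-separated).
vaddr = 54 = 0b00110110
  top 3 bits -> l1_idx = 1
  next 2 bits -> l2_idx = 2
  bottom 3 bits -> offset = 6

Answer: 1 2 6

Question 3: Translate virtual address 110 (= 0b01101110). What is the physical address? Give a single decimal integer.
Answer: 14

Derivation:
vaddr = 110 = 0b01101110
Split: l1_idx=3, l2_idx=1, offset=6
L1[3] = 0
L2[0][1] = 1
paddr = 1 * 8 + 6 = 14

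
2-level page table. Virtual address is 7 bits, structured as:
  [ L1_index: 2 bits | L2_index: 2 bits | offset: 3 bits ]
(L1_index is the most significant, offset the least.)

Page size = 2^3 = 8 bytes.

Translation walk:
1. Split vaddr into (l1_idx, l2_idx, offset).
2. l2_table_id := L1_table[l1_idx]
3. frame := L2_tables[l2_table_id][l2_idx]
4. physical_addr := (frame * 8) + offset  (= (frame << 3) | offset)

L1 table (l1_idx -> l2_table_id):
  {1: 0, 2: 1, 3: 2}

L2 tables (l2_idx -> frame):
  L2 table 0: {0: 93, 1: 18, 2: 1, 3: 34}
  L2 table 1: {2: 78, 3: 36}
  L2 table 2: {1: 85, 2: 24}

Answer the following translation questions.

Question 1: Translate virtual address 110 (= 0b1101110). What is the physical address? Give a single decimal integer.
Answer: 686

Derivation:
vaddr = 110 = 0b1101110
Split: l1_idx=3, l2_idx=1, offset=6
L1[3] = 2
L2[2][1] = 85
paddr = 85 * 8 + 6 = 686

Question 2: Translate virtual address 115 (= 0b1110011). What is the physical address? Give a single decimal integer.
vaddr = 115 = 0b1110011
Split: l1_idx=3, l2_idx=2, offset=3
L1[3] = 2
L2[2][2] = 24
paddr = 24 * 8 + 3 = 195

Answer: 195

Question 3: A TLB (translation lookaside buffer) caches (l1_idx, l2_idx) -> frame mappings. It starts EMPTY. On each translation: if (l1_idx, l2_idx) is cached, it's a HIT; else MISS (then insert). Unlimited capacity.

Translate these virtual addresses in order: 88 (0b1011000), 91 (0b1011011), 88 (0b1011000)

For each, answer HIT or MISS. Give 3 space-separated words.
vaddr=88: (2,3) not in TLB -> MISS, insert
vaddr=91: (2,3) in TLB -> HIT
vaddr=88: (2,3) in TLB -> HIT

Answer: MISS HIT HIT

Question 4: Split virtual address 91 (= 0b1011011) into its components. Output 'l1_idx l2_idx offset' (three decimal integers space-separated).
vaddr = 91 = 0b1011011
  top 2 bits -> l1_idx = 2
  next 2 bits -> l2_idx = 3
  bottom 3 bits -> offset = 3

Answer: 2 3 3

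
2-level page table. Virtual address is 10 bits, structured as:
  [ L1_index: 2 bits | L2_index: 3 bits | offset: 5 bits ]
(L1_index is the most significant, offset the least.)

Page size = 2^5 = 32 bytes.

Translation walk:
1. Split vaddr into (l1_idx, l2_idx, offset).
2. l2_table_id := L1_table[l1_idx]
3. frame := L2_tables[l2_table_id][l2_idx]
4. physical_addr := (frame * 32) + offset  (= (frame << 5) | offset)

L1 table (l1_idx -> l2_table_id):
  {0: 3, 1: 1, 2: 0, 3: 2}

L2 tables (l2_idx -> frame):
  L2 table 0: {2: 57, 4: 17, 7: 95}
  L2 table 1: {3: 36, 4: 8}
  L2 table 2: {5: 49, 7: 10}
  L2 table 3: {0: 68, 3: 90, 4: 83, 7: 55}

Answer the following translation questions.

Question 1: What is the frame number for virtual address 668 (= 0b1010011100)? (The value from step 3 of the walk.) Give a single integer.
Answer: 17

Derivation:
vaddr = 668: l1_idx=2, l2_idx=4
L1[2] = 0; L2[0][4] = 17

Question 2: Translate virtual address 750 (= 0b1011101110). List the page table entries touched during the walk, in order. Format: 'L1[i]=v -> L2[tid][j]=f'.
Answer: L1[2]=0 -> L2[0][7]=95

Derivation:
vaddr = 750 = 0b1011101110
Split: l1_idx=2, l2_idx=7, offset=14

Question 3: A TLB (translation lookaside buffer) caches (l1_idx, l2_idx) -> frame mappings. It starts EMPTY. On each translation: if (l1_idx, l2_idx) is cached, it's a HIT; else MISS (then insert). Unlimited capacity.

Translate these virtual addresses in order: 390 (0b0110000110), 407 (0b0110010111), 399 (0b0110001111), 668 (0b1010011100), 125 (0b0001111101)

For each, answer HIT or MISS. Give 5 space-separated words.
Answer: MISS HIT HIT MISS MISS

Derivation:
vaddr=390: (1,4) not in TLB -> MISS, insert
vaddr=407: (1,4) in TLB -> HIT
vaddr=399: (1,4) in TLB -> HIT
vaddr=668: (2,4) not in TLB -> MISS, insert
vaddr=125: (0,3) not in TLB -> MISS, insert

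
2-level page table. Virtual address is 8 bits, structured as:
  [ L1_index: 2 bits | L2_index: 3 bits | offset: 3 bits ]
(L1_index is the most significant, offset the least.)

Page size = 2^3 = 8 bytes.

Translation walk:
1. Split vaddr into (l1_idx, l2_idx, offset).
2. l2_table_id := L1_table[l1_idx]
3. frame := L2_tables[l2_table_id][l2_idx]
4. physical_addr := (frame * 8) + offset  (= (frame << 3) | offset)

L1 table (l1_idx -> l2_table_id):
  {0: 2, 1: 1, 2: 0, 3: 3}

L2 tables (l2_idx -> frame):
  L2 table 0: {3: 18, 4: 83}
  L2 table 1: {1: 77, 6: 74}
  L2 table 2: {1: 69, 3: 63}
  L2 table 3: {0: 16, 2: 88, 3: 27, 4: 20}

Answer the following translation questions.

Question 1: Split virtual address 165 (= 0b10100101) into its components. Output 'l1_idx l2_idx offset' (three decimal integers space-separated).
Answer: 2 4 5

Derivation:
vaddr = 165 = 0b10100101
  top 2 bits -> l1_idx = 2
  next 3 bits -> l2_idx = 4
  bottom 3 bits -> offset = 5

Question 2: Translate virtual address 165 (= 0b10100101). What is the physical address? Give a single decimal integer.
Answer: 669

Derivation:
vaddr = 165 = 0b10100101
Split: l1_idx=2, l2_idx=4, offset=5
L1[2] = 0
L2[0][4] = 83
paddr = 83 * 8 + 5 = 669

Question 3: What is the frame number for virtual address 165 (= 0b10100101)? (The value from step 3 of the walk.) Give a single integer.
vaddr = 165: l1_idx=2, l2_idx=4
L1[2] = 0; L2[0][4] = 83

Answer: 83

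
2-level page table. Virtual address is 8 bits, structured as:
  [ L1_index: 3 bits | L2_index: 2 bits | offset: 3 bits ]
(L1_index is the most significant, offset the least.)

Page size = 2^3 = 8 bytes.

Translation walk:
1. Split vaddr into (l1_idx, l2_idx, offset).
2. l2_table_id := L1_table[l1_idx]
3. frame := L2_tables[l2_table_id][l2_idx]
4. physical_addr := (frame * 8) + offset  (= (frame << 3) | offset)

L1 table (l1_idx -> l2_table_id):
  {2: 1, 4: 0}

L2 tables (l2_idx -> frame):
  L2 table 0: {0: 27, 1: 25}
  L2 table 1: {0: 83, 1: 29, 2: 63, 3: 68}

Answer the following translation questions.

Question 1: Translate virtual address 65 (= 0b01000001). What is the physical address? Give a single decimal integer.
Answer: 665

Derivation:
vaddr = 65 = 0b01000001
Split: l1_idx=2, l2_idx=0, offset=1
L1[2] = 1
L2[1][0] = 83
paddr = 83 * 8 + 1 = 665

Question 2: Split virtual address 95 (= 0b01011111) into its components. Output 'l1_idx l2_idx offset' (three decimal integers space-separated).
Answer: 2 3 7

Derivation:
vaddr = 95 = 0b01011111
  top 3 bits -> l1_idx = 2
  next 2 bits -> l2_idx = 3
  bottom 3 bits -> offset = 7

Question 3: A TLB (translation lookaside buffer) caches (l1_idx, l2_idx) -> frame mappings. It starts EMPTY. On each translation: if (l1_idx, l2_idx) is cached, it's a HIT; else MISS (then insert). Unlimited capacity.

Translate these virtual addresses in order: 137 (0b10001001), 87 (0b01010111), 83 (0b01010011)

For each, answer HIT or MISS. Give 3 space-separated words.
Answer: MISS MISS HIT

Derivation:
vaddr=137: (4,1) not in TLB -> MISS, insert
vaddr=87: (2,2) not in TLB -> MISS, insert
vaddr=83: (2,2) in TLB -> HIT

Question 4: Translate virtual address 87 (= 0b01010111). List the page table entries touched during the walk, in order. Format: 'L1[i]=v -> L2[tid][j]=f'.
vaddr = 87 = 0b01010111
Split: l1_idx=2, l2_idx=2, offset=7

Answer: L1[2]=1 -> L2[1][2]=63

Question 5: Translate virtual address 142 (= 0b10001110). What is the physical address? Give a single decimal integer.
vaddr = 142 = 0b10001110
Split: l1_idx=4, l2_idx=1, offset=6
L1[4] = 0
L2[0][1] = 25
paddr = 25 * 8 + 6 = 206

Answer: 206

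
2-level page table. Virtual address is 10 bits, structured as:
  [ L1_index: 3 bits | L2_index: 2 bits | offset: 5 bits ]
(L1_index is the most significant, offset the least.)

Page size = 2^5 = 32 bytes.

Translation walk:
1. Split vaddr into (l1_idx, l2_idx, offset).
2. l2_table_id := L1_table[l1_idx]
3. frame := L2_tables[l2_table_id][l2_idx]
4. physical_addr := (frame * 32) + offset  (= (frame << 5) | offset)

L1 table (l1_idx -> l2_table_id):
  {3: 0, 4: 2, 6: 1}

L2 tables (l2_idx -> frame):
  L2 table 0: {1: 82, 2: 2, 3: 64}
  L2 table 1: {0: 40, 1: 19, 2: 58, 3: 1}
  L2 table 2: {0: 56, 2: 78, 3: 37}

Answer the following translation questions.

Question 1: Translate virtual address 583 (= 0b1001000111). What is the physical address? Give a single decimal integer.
vaddr = 583 = 0b1001000111
Split: l1_idx=4, l2_idx=2, offset=7
L1[4] = 2
L2[2][2] = 78
paddr = 78 * 32 + 7 = 2503

Answer: 2503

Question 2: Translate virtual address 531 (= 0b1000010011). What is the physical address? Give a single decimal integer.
vaddr = 531 = 0b1000010011
Split: l1_idx=4, l2_idx=0, offset=19
L1[4] = 2
L2[2][0] = 56
paddr = 56 * 32 + 19 = 1811

Answer: 1811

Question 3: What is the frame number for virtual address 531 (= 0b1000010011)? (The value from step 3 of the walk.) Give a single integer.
Answer: 56

Derivation:
vaddr = 531: l1_idx=4, l2_idx=0
L1[4] = 2; L2[2][0] = 56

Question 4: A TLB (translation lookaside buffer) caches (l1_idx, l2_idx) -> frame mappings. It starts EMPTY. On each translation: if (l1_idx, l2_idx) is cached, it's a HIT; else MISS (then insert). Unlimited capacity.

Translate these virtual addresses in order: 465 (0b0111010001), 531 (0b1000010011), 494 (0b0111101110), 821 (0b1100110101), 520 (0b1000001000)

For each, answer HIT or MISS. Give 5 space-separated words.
Answer: MISS MISS MISS MISS HIT

Derivation:
vaddr=465: (3,2) not in TLB -> MISS, insert
vaddr=531: (4,0) not in TLB -> MISS, insert
vaddr=494: (3,3) not in TLB -> MISS, insert
vaddr=821: (6,1) not in TLB -> MISS, insert
vaddr=520: (4,0) in TLB -> HIT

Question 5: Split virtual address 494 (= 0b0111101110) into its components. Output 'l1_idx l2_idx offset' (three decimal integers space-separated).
vaddr = 494 = 0b0111101110
  top 3 bits -> l1_idx = 3
  next 2 bits -> l2_idx = 3
  bottom 5 bits -> offset = 14

Answer: 3 3 14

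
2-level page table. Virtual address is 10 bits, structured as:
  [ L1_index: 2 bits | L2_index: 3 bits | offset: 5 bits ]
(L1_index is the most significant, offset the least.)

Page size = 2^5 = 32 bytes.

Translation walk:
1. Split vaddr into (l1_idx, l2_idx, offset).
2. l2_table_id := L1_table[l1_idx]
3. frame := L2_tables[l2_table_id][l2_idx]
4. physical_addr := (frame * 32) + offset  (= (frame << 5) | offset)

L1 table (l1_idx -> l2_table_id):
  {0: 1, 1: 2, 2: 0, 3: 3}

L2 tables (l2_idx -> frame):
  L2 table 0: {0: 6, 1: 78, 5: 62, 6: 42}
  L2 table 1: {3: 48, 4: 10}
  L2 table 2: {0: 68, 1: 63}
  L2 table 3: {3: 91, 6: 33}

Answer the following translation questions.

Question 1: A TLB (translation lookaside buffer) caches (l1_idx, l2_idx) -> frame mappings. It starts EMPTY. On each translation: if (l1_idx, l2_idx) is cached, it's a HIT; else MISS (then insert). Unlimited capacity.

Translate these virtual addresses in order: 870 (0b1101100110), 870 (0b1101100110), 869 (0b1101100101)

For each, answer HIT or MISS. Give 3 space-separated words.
Answer: MISS HIT HIT

Derivation:
vaddr=870: (3,3) not in TLB -> MISS, insert
vaddr=870: (3,3) in TLB -> HIT
vaddr=869: (3,3) in TLB -> HIT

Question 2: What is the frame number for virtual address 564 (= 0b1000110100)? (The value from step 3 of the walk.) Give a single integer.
vaddr = 564: l1_idx=2, l2_idx=1
L1[2] = 0; L2[0][1] = 78

Answer: 78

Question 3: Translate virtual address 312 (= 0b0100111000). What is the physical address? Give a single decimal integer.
vaddr = 312 = 0b0100111000
Split: l1_idx=1, l2_idx=1, offset=24
L1[1] = 2
L2[2][1] = 63
paddr = 63 * 32 + 24 = 2040

Answer: 2040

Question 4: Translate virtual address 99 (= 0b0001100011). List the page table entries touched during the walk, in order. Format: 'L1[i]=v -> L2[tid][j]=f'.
vaddr = 99 = 0b0001100011
Split: l1_idx=0, l2_idx=3, offset=3

Answer: L1[0]=1 -> L2[1][3]=48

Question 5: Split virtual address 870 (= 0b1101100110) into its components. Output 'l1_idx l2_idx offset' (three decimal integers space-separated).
Answer: 3 3 6

Derivation:
vaddr = 870 = 0b1101100110
  top 2 bits -> l1_idx = 3
  next 3 bits -> l2_idx = 3
  bottom 5 bits -> offset = 6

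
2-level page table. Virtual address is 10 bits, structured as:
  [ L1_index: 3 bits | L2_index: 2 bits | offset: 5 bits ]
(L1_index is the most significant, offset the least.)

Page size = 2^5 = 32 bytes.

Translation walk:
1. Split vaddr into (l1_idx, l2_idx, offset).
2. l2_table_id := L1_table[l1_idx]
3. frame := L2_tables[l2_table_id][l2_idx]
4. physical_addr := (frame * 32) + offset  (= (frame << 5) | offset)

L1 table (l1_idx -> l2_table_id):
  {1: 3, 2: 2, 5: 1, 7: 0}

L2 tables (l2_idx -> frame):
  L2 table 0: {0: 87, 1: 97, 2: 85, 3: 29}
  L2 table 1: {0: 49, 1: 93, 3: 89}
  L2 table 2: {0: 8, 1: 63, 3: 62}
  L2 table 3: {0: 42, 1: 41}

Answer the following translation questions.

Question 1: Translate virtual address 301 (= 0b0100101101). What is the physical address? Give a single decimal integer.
Answer: 2029

Derivation:
vaddr = 301 = 0b0100101101
Split: l1_idx=2, l2_idx=1, offset=13
L1[2] = 2
L2[2][1] = 63
paddr = 63 * 32 + 13 = 2029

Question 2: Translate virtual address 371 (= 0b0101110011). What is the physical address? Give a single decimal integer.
Answer: 2003

Derivation:
vaddr = 371 = 0b0101110011
Split: l1_idx=2, l2_idx=3, offset=19
L1[2] = 2
L2[2][3] = 62
paddr = 62 * 32 + 19 = 2003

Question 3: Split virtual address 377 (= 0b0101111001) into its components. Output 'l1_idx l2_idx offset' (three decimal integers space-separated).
Answer: 2 3 25

Derivation:
vaddr = 377 = 0b0101111001
  top 3 bits -> l1_idx = 2
  next 2 bits -> l2_idx = 3
  bottom 5 bits -> offset = 25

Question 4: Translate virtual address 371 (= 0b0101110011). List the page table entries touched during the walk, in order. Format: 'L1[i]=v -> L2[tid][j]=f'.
vaddr = 371 = 0b0101110011
Split: l1_idx=2, l2_idx=3, offset=19

Answer: L1[2]=2 -> L2[2][3]=62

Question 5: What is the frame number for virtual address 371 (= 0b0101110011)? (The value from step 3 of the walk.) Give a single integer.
vaddr = 371: l1_idx=2, l2_idx=3
L1[2] = 2; L2[2][3] = 62

Answer: 62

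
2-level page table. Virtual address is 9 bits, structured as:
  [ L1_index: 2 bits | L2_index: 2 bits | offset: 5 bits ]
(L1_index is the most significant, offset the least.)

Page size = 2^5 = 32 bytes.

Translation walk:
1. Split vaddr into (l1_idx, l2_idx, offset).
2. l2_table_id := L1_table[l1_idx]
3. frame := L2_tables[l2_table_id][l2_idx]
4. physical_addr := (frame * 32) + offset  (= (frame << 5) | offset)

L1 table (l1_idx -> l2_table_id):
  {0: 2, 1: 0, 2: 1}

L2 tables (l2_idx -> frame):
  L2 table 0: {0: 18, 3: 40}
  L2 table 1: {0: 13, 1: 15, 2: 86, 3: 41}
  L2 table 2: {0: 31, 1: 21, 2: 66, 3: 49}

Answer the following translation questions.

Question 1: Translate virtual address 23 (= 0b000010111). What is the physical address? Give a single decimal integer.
vaddr = 23 = 0b000010111
Split: l1_idx=0, l2_idx=0, offset=23
L1[0] = 2
L2[2][0] = 31
paddr = 31 * 32 + 23 = 1015

Answer: 1015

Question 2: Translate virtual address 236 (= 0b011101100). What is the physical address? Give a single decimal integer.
Answer: 1292

Derivation:
vaddr = 236 = 0b011101100
Split: l1_idx=1, l2_idx=3, offset=12
L1[1] = 0
L2[0][3] = 40
paddr = 40 * 32 + 12 = 1292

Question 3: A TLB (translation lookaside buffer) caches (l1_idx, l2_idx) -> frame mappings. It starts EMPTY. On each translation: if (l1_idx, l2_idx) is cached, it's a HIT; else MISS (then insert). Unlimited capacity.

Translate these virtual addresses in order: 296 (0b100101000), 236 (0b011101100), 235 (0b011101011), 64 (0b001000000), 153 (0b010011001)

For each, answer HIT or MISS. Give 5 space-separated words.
Answer: MISS MISS HIT MISS MISS

Derivation:
vaddr=296: (2,1) not in TLB -> MISS, insert
vaddr=236: (1,3) not in TLB -> MISS, insert
vaddr=235: (1,3) in TLB -> HIT
vaddr=64: (0,2) not in TLB -> MISS, insert
vaddr=153: (1,0) not in TLB -> MISS, insert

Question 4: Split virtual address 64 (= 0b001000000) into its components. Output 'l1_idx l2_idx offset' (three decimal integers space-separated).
Answer: 0 2 0

Derivation:
vaddr = 64 = 0b001000000
  top 2 bits -> l1_idx = 0
  next 2 bits -> l2_idx = 2
  bottom 5 bits -> offset = 0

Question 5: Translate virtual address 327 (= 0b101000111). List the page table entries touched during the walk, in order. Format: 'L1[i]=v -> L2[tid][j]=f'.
Answer: L1[2]=1 -> L2[1][2]=86

Derivation:
vaddr = 327 = 0b101000111
Split: l1_idx=2, l2_idx=2, offset=7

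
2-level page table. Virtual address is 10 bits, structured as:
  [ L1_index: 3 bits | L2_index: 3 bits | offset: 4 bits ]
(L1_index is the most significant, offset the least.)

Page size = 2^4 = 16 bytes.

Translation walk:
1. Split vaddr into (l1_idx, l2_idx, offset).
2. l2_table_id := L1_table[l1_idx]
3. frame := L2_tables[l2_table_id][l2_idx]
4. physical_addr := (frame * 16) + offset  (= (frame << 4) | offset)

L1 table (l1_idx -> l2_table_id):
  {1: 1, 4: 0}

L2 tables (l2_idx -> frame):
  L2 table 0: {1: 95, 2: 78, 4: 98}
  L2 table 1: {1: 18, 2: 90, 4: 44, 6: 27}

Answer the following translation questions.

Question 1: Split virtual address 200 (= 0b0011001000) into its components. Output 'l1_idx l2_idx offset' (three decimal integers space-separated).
Answer: 1 4 8

Derivation:
vaddr = 200 = 0b0011001000
  top 3 bits -> l1_idx = 1
  next 3 bits -> l2_idx = 4
  bottom 4 bits -> offset = 8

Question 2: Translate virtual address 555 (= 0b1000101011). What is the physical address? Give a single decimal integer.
vaddr = 555 = 0b1000101011
Split: l1_idx=4, l2_idx=2, offset=11
L1[4] = 0
L2[0][2] = 78
paddr = 78 * 16 + 11 = 1259

Answer: 1259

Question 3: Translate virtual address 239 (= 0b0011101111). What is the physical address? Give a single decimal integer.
Answer: 447

Derivation:
vaddr = 239 = 0b0011101111
Split: l1_idx=1, l2_idx=6, offset=15
L1[1] = 1
L2[1][6] = 27
paddr = 27 * 16 + 15 = 447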